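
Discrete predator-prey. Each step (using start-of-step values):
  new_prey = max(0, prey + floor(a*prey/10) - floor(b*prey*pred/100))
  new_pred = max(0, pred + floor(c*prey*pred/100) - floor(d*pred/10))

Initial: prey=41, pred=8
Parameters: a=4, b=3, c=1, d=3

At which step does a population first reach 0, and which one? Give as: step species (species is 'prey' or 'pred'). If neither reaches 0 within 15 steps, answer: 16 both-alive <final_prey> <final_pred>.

Step 1: prey: 41+16-9=48; pred: 8+3-2=9
Step 2: prey: 48+19-12=55; pred: 9+4-2=11
Step 3: prey: 55+22-18=59; pred: 11+6-3=14
Step 4: prey: 59+23-24=58; pred: 14+8-4=18
Step 5: prey: 58+23-31=50; pred: 18+10-5=23
Step 6: prey: 50+20-34=36; pred: 23+11-6=28
Step 7: prey: 36+14-30=20; pred: 28+10-8=30
Step 8: prey: 20+8-18=10; pred: 30+6-9=27
Step 9: prey: 10+4-8=6; pred: 27+2-8=21
Step 10: prey: 6+2-3=5; pred: 21+1-6=16
Step 11: prey: 5+2-2=5; pred: 16+0-4=12
Step 12: prey: 5+2-1=6; pred: 12+0-3=9
Step 13: prey: 6+2-1=7; pred: 9+0-2=7
Step 14: prey: 7+2-1=8; pred: 7+0-2=5
Step 15: prey: 8+3-1=10; pred: 5+0-1=4
No extinction within 15 steps

Answer: 16 both-alive 10 4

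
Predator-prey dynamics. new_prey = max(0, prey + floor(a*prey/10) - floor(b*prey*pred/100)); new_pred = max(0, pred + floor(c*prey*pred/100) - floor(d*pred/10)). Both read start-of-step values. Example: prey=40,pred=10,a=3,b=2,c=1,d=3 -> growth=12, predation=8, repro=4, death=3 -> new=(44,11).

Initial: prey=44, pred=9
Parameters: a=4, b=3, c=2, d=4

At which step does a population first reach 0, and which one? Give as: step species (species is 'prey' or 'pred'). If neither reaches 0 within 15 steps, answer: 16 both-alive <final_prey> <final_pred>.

Step 1: prey: 44+17-11=50; pred: 9+7-3=13
Step 2: prey: 50+20-19=51; pred: 13+13-5=21
Step 3: prey: 51+20-32=39; pred: 21+21-8=34
Step 4: prey: 39+15-39=15; pred: 34+26-13=47
Step 5: prey: 15+6-21=0; pred: 47+14-18=43
First extinction: prey at step 5

Answer: 5 prey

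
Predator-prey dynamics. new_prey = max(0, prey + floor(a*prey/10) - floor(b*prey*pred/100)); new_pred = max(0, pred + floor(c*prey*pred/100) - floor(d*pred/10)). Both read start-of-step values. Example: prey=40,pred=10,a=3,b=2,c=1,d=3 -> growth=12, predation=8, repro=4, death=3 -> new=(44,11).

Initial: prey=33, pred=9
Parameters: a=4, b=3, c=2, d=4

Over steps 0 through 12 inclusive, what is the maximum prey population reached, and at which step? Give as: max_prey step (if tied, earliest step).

Answer: 41 2

Derivation:
Step 1: prey: 33+13-8=38; pred: 9+5-3=11
Step 2: prey: 38+15-12=41; pred: 11+8-4=15
Step 3: prey: 41+16-18=39; pred: 15+12-6=21
Step 4: prey: 39+15-24=30; pred: 21+16-8=29
Step 5: prey: 30+12-26=16; pred: 29+17-11=35
Step 6: prey: 16+6-16=6; pred: 35+11-14=32
Step 7: prey: 6+2-5=3; pred: 32+3-12=23
Step 8: prey: 3+1-2=2; pred: 23+1-9=15
Step 9: prey: 2+0-0=2; pred: 15+0-6=9
Step 10: prey: 2+0-0=2; pred: 9+0-3=6
Step 11: prey: 2+0-0=2; pred: 6+0-2=4
Step 12: prey: 2+0-0=2; pred: 4+0-1=3
Max prey = 41 at step 2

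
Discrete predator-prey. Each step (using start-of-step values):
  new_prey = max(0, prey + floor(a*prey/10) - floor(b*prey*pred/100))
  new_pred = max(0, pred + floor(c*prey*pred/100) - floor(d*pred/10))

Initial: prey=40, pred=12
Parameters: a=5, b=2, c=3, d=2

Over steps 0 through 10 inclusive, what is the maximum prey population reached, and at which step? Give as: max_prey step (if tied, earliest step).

Answer: 52 2

Derivation:
Step 1: prey: 40+20-9=51; pred: 12+14-2=24
Step 2: prey: 51+25-24=52; pred: 24+36-4=56
Step 3: prey: 52+26-58=20; pred: 56+87-11=132
Step 4: prey: 20+10-52=0; pred: 132+79-26=185
Step 5: prey: 0+0-0=0; pred: 185+0-37=148
Step 6: prey: 0+0-0=0; pred: 148+0-29=119
Step 7: prey: 0+0-0=0; pred: 119+0-23=96
Step 8: prey: 0+0-0=0; pred: 96+0-19=77
Step 9: prey: 0+0-0=0; pred: 77+0-15=62
Step 10: prey: 0+0-0=0; pred: 62+0-12=50
Max prey = 52 at step 2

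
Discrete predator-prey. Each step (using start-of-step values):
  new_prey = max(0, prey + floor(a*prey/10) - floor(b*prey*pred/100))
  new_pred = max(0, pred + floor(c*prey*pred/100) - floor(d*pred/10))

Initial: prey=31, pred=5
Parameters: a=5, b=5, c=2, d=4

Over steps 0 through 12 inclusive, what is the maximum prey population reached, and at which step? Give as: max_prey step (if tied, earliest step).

Answer: 52 3

Derivation:
Step 1: prey: 31+15-7=39; pred: 5+3-2=6
Step 2: prey: 39+19-11=47; pred: 6+4-2=8
Step 3: prey: 47+23-18=52; pred: 8+7-3=12
Step 4: prey: 52+26-31=47; pred: 12+12-4=20
Step 5: prey: 47+23-47=23; pred: 20+18-8=30
Step 6: prey: 23+11-34=0; pred: 30+13-12=31
Step 7: prey: 0+0-0=0; pred: 31+0-12=19
Step 8: prey: 0+0-0=0; pred: 19+0-7=12
Step 9: prey: 0+0-0=0; pred: 12+0-4=8
Step 10: prey: 0+0-0=0; pred: 8+0-3=5
Step 11: prey: 0+0-0=0; pred: 5+0-2=3
Step 12: prey: 0+0-0=0; pred: 3+0-1=2
Max prey = 52 at step 3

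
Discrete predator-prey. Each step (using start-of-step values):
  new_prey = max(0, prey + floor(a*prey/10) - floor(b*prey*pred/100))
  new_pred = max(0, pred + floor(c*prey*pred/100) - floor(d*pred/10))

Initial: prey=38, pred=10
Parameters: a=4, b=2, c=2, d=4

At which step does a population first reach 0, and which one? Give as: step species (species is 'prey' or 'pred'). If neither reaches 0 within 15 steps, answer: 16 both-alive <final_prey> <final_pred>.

Answer: 6 prey

Derivation:
Step 1: prey: 38+15-7=46; pred: 10+7-4=13
Step 2: prey: 46+18-11=53; pred: 13+11-5=19
Step 3: prey: 53+21-20=54; pred: 19+20-7=32
Step 4: prey: 54+21-34=41; pred: 32+34-12=54
Step 5: prey: 41+16-44=13; pred: 54+44-21=77
Step 6: prey: 13+5-20=0; pred: 77+20-30=67
First extinction: prey at step 6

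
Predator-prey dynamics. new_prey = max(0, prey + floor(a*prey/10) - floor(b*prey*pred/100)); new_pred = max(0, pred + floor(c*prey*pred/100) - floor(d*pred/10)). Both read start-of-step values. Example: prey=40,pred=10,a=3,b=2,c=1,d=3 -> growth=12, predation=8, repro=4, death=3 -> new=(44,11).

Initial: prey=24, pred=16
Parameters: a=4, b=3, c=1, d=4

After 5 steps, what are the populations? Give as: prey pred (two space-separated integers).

Answer: 34 5

Derivation:
Step 1: prey: 24+9-11=22; pred: 16+3-6=13
Step 2: prey: 22+8-8=22; pred: 13+2-5=10
Step 3: prey: 22+8-6=24; pred: 10+2-4=8
Step 4: prey: 24+9-5=28; pred: 8+1-3=6
Step 5: prey: 28+11-5=34; pred: 6+1-2=5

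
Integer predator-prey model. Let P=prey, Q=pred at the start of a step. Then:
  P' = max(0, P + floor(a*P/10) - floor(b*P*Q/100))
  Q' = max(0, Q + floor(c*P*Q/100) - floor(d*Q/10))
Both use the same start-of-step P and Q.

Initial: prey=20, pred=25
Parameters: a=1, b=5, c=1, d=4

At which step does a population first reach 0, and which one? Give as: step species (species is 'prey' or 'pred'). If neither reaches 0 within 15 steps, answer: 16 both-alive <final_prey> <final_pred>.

Answer: 1 prey

Derivation:
Step 1: prey: 20+2-25=0; pred: 25+5-10=20
First extinction: prey at step 1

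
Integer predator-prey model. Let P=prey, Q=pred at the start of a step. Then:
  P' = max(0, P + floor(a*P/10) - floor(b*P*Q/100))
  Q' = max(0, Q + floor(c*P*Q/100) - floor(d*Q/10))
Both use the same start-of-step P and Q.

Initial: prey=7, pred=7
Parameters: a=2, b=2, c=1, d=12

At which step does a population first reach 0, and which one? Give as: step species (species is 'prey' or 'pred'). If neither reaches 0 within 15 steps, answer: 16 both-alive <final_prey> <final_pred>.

Answer: 1 pred

Derivation:
Step 1: prey: 7+1-0=8; pred: 7+0-8=0
First extinction: pred at step 1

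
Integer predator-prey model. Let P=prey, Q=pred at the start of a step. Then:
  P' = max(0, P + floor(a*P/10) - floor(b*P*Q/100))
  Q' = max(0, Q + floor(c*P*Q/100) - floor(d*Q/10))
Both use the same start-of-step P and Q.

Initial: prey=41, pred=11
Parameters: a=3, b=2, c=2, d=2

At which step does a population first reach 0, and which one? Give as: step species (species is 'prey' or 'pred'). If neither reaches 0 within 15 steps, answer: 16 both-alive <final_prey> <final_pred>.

Answer: 5 prey

Derivation:
Step 1: prey: 41+12-9=44; pred: 11+9-2=18
Step 2: prey: 44+13-15=42; pred: 18+15-3=30
Step 3: prey: 42+12-25=29; pred: 30+25-6=49
Step 4: prey: 29+8-28=9; pred: 49+28-9=68
Step 5: prey: 9+2-12=0; pred: 68+12-13=67
First extinction: prey at step 5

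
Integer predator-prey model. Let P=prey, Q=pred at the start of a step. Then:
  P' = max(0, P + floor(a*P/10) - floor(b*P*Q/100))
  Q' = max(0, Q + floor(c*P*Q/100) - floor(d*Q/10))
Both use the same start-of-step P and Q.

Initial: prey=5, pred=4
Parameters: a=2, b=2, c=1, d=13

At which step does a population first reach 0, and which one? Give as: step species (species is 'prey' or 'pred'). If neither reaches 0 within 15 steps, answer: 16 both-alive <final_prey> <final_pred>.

Answer: 1 pred

Derivation:
Step 1: prey: 5+1-0=6; pred: 4+0-5=0
First extinction: pred at step 1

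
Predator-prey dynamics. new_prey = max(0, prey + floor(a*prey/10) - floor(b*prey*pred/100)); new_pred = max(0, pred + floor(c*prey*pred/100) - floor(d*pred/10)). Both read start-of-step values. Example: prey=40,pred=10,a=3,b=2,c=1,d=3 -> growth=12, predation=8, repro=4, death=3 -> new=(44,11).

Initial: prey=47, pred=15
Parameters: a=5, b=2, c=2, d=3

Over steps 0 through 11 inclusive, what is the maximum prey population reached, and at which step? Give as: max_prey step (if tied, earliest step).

Answer: 56 1

Derivation:
Step 1: prey: 47+23-14=56; pred: 15+14-4=25
Step 2: prey: 56+28-28=56; pred: 25+28-7=46
Step 3: prey: 56+28-51=33; pred: 46+51-13=84
Step 4: prey: 33+16-55=0; pred: 84+55-25=114
Step 5: prey: 0+0-0=0; pred: 114+0-34=80
Step 6: prey: 0+0-0=0; pred: 80+0-24=56
Step 7: prey: 0+0-0=0; pred: 56+0-16=40
Step 8: prey: 0+0-0=0; pred: 40+0-12=28
Step 9: prey: 0+0-0=0; pred: 28+0-8=20
Step 10: prey: 0+0-0=0; pred: 20+0-6=14
Step 11: prey: 0+0-0=0; pred: 14+0-4=10
Max prey = 56 at step 1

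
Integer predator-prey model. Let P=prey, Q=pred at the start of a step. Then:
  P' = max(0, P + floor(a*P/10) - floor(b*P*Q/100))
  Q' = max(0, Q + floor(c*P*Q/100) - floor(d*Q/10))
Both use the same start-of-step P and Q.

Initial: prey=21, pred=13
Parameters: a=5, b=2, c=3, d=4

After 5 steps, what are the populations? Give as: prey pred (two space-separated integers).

Answer: 11 76

Derivation:
Step 1: prey: 21+10-5=26; pred: 13+8-5=16
Step 2: prey: 26+13-8=31; pred: 16+12-6=22
Step 3: prey: 31+15-13=33; pred: 22+20-8=34
Step 4: prey: 33+16-22=27; pred: 34+33-13=54
Step 5: prey: 27+13-29=11; pred: 54+43-21=76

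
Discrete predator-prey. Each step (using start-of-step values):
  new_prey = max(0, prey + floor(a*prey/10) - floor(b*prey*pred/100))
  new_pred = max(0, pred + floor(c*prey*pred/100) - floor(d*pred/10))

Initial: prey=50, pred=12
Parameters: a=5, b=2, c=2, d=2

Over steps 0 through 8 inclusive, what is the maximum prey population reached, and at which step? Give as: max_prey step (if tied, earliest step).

Step 1: prey: 50+25-12=63; pred: 12+12-2=22
Step 2: prey: 63+31-27=67; pred: 22+27-4=45
Step 3: prey: 67+33-60=40; pred: 45+60-9=96
Step 4: prey: 40+20-76=0; pred: 96+76-19=153
Step 5: prey: 0+0-0=0; pred: 153+0-30=123
Step 6: prey: 0+0-0=0; pred: 123+0-24=99
Step 7: prey: 0+0-0=0; pred: 99+0-19=80
Step 8: prey: 0+0-0=0; pred: 80+0-16=64
Max prey = 67 at step 2

Answer: 67 2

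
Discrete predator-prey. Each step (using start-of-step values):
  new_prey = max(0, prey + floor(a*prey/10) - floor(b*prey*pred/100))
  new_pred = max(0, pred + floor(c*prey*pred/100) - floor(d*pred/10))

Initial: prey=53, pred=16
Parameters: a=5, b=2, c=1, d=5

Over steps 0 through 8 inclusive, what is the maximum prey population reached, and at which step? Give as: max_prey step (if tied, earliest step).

Step 1: prey: 53+26-16=63; pred: 16+8-8=16
Step 2: prey: 63+31-20=74; pred: 16+10-8=18
Step 3: prey: 74+37-26=85; pred: 18+13-9=22
Step 4: prey: 85+42-37=90; pred: 22+18-11=29
Step 5: prey: 90+45-52=83; pred: 29+26-14=41
Step 6: prey: 83+41-68=56; pred: 41+34-20=55
Step 7: prey: 56+28-61=23; pred: 55+30-27=58
Step 8: prey: 23+11-26=8; pred: 58+13-29=42
Max prey = 90 at step 4

Answer: 90 4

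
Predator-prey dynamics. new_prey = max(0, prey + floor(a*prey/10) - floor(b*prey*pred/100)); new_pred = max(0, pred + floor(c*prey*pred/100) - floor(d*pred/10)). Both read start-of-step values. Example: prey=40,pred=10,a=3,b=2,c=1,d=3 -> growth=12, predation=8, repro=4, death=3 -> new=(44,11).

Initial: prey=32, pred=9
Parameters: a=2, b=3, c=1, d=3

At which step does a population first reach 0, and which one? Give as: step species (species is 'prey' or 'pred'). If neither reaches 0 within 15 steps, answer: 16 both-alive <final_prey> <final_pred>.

Step 1: prey: 32+6-8=30; pred: 9+2-2=9
Step 2: prey: 30+6-8=28; pred: 9+2-2=9
Step 3: prey: 28+5-7=26; pred: 9+2-2=9
Step 4: prey: 26+5-7=24; pred: 9+2-2=9
Step 5: prey: 24+4-6=22; pred: 9+2-2=9
Step 6: prey: 22+4-5=21; pred: 9+1-2=8
Step 7: prey: 21+4-5=20; pred: 8+1-2=7
Step 8: prey: 20+4-4=20; pred: 7+1-2=6
Step 9: prey: 20+4-3=21; pred: 6+1-1=6
Step 10: prey: 21+4-3=22; pred: 6+1-1=6
Step 11: prey: 22+4-3=23; pred: 6+1-1=6
Step 12: prey: 23+4-4=23; pred: 6+1-1=6
Steps 13-15: state stable at prey=23, pred=6 (no change)
No extinction within 15 steps

Answer: 16 both-alive 23 6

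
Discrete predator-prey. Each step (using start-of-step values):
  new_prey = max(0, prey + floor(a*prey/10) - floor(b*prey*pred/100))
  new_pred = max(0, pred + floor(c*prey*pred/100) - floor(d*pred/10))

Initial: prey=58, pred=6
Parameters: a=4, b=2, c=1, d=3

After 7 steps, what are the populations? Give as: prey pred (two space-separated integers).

Step 1: prey: 58+23-6=75; pred: 6+3-1=8
Step 2: prey: 75+30-12=93; pred: 8+6-2=12
Step 3: prey: 93+37-22=108; pred: 12+11-3=20
Step 4: prey: 108+43-43=108; pred: 20+21-6=35
Step 5: prey: 108+43-75=76; pred: 35+37-10=62
Step 6: prey: 76+30-94=12; pred: 62+47-18=91
Step 7: prey: 12+4-21=0; pred: 91+10-27=74

Answer: 0 74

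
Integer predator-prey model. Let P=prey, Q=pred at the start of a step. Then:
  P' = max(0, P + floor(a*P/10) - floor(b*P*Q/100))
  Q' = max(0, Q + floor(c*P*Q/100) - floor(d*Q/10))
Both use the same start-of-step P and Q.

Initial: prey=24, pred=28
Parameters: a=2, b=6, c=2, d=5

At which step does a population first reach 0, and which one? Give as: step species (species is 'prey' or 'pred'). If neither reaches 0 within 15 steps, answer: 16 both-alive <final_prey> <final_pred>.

Answer: 1 prey

Derivation:
Step 1: prey: 24+4-40=0; pred: 28+13-14=27
First extinction: prey at step 1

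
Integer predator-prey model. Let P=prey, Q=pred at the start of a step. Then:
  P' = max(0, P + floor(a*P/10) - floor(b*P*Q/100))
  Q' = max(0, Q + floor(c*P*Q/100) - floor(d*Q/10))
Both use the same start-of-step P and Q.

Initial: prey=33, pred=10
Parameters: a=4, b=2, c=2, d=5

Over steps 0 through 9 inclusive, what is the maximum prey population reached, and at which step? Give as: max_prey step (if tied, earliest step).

Step 1: prey: 33+13-6=40; pred: 10+6-5=11
Step 2: prey: 40+16-8=48; pred: 11+8-5=14
Step 3: prey: 48+19-13=54; pred: 14+13-7=20
Step 4: prey: 54+21-21=54; pred: 20+21-10=31
Step 5: prey: 54+21-33=42; pred: 31+33-15=49
Step 6: prey: 42+16-41=17; pred: 49+41-24=66
Step 7: prey: 17+6-22=1; pred: 66+22-33=55
Step 8: prey: 1+0-1=0; pred: 55+1-27=29
Step 9: prey: 0+0-0=0; pred: 29+0-14=15
Max prey = 54 at step 3

Answer: 54 3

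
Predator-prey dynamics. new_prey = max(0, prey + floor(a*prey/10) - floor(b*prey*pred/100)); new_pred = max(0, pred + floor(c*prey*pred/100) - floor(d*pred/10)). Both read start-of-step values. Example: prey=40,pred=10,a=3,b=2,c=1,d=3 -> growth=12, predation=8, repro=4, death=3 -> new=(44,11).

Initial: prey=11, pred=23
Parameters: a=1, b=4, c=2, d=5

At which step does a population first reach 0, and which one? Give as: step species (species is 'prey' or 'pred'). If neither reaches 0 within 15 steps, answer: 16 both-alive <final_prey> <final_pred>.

Answer: 16 both-alive 1 1

Derivation:
Step 1: prey: 11+1-10=2; pred: 23+5-11=17
Step 2: prey: 2+0-1=1; pred: 17+0-8=9
Step 3: prey: 1+0-0=1; pred: 9+0-4=5
Step 4: prey: 1+0-0=1; pred: 5+0-2=3
Step 5: prey: 1+0-0=1; pred: 3+0-1=2
Step 6: prey: 1+0-0=1; pred: 2+0-1=1
Step 7: prey: 1+0-0=1; pred: 1+0-0=1
Steps 8-15: state stable at prey=1, pred=1 (no change)
No extinction within 15 steps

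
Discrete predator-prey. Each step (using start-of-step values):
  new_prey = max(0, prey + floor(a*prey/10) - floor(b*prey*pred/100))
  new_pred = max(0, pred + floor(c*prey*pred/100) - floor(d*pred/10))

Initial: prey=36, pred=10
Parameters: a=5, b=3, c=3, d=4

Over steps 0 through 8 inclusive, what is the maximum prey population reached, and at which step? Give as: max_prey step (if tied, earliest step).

Answer: 45 2

Derivation:
Step 1: prey: 36+18-10=44; pred: 10+10-4=16
Step 2: prey: 44+22-21=45; pred: 16+21-6=31
Step 3: prey: 45+22-41=26; pred: 31+41-12=60
Step 4: prey: 26+13-46=0; pred: 60+46-24=82
Step 5: prey: 0+0-0=0; pred: 82+0-32=50
Step 6: prey: 0+0-0=0; pred: 50+0-20=30
Step 7: prey: 0+0-0=0; pred: 30+0-12=18
Step 8: prey: 0+0-0=0; pred: 18+0-7=11
Max prey = 45 at step 2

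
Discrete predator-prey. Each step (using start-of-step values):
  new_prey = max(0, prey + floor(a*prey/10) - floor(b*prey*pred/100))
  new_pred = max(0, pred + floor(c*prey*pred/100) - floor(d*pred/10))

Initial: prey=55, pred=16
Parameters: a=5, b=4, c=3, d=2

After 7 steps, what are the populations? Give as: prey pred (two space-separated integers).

Step 1: prey: 55+27-35=47; pred: 16+26-3=39
Step 2: prey: 47+23-73=0; pred: 39+54-7=86
Step 3: prey: 0+0-0=0; pred: 86+0-17=69
Step 4: prey: 0+0-0=0; pred: 69+0-13=56
Step 5: prey: 0+0-0=0; pred: 56+0-11=45
Step 6: prey: 0+0-0=0; pred: 45+0-9=36
Step 7: prey: 0+0-0=0; pred: 36+0-7=29

Answer: 0 29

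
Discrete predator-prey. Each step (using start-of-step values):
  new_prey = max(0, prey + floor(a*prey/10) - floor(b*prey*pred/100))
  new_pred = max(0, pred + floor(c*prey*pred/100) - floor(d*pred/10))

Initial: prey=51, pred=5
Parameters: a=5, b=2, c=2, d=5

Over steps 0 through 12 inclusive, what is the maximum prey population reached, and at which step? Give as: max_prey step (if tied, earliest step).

Step 1: prey: 51+25-5=71; pred: 5+5-2=8
Step 2: prey: 71+35-11=95; pred: 8+11-4=15
Step 3: prey: 95+47-28=114; pred: 15+28-7=36
Step 4: prey: 114+57-82=89; pred: 36+82-18=100
Step 5: prey: 89+44-178=0; pred: 100+178-50=228
Step 6: prey: 0+0-0=0; pred: 228+0-114=114
Step 7: prey: 0+0-0=0; pred: 114+0-57=57
Step 8: prey: 0+0-0=0; pred: 57+0-28=29
Step 9: prey: 0+0-0=0; pred: 29+0-14=15
Step 10: prey: 0+0-0=0; pred: 15+0-7=8
Step 11: prey: 0+0-0=0; pred: 8+0-4=4
Step 12: prey: 0+0-0=0; pred: 4+0-2=2
Max prey = 114 at step 3

Answer: 114 3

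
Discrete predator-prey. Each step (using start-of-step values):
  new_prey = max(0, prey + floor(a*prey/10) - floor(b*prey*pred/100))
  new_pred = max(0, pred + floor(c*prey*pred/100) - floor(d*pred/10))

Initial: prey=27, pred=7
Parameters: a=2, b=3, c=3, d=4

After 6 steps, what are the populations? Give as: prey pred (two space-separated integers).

Step 1: prey: 27+5-5=27; pred: 7+5-2=10
Step 2: prey: 27+5-8=24; pred: 10+8-4=14
Step 3: prey: 24+4-10=18; pred: 14+10-5=19
Step 4: prey: 18+3-10=11; pred: 19+10-7=22
Step 5: prey: 11+2-7=6; pred: 22+7-8=21
Step 6: prey: 6+1-3=4; pred: 21+3-8=16

Answer: 4 16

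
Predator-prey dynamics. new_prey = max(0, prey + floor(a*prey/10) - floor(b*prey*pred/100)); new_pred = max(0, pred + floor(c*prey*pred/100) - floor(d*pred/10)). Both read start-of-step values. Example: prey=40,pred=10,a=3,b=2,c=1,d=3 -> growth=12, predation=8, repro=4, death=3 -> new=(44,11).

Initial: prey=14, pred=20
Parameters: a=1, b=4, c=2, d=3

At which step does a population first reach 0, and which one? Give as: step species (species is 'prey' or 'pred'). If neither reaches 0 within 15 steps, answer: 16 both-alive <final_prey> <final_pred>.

Answer: 16 both-alive 1 3

Derivation:
Step 1: prey: 14+1-11=4; pred: 20+5-6=19
Step 2: prey: 4+0-3=1; pred: 19+1-5=15
Step 3: prey: 1+0-0=1; pred: 15+0-4=11
Step 4: prey: 1+0-0=1; pred: 11+0-3=8
Step 5: prey: 1+0-0=1; pred: 8+0-2=6
Step 6: prey: 1+0-0=1; pred: 6+0-1=5
Step 7: prey: 1+0-0=1; pred: 5+0-1=4
Step 8: prey: 1+0-0=1; pred: 4+0-1=3
Step 9: prey: 1+0-0=1; pred: 3+0-0=3
Steps 10-15: state stable at prey=1, pred=3 (no change)
No extinction within 15 steps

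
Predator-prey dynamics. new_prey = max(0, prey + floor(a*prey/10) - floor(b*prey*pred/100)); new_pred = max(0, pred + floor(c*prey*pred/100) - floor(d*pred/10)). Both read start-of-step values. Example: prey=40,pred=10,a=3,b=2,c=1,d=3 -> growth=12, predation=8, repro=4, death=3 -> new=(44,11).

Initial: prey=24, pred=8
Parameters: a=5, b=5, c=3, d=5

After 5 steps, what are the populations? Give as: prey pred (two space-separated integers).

Step 1: prey: 24+12-9=27; pred: 8+5-4=9
Step 2: prey: 27+13-12=28; pred: 9+7-4=12
Step 3: prey: 28+14-16=26; pred: 12+10-6=16
Step 4: prey: 26+13-20=19; pred: 16+12-8=20
Step 5: prey: 19+9-19=9; pred: 20+11-10=21

Answer: 9 21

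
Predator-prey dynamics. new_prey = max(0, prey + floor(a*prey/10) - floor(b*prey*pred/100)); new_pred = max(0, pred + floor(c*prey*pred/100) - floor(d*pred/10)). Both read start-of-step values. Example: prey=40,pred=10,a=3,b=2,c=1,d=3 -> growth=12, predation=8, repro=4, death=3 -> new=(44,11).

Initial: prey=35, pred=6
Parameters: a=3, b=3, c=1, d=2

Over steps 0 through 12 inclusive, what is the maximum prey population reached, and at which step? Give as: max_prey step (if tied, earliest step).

Answer: 44 3

Derivation:
Step 1: prey: 35+10-6=39; pred: 6+2-1=7
Step 2: prey: 39+11-8=42; pred: 7+2-1=8
Step 3: prey: 42+12-10=44; pred: 8+3-1=10
Step 4: prey: 44+13-13=44; pred: 10+4-2=12
Step 5: prey: 44+13-15=42; pred: 12+5-2=15
Step 6: prey: 42+12-18=36; pred: 15+6-3=18
Step 7: prey: 36+10-19=27; pred: 18+6-3=21
Step 8: prey: 27+8-17=18; pred: 21+5-4=22
Step 9: prey: 18+5-11=12; pred: 22+3-4=21
Step 10: prey: 12+3-7=8; pred: 21+2-4=19
Step 11: prey: 8+2-4=6; pred: 19+1-3=17
Step 12: prey: 6+1-3=4; pred: 17+1-3=15
Max prey = 44 at step 3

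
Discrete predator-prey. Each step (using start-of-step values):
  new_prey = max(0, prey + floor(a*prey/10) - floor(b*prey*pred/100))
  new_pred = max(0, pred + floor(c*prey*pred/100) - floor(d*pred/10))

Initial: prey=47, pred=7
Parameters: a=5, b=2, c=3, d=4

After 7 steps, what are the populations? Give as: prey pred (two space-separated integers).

Step 1: prey: 47+23-6=64; pred: 7+9-2=14
Step 2: prey: 64+32-17=79; pred: 14+26-5=35
Step 3: prey: 79+39-55=63; pred: 35+82-14=103
Step 4: prey: 63+31-129=0; pred: 103+194-41=256
Step 5: prey: 0+0-0=0; pred: 256+0-102=154
Step 6: prey: 0+0-0=0; pred: 154+0-61=93
Step 7: prey: 0+0-0=0; pred: 93+0-37=56

Answer: 0 56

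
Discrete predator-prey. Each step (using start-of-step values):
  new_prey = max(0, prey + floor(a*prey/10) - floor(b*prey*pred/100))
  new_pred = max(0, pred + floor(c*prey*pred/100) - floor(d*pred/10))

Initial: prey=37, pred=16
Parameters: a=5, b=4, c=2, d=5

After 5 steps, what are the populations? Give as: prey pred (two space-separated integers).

Answer: 9 12

Derivation:
Step 1: prey: 37+18-23=32; pred: 16+11-8=19
Step 2: prey: 32+16-24=24; pred: 19+12-9=22
Step 3: prey: 24+12-21=15; pred: 22+10-11=21
Step 4: prey: 15+7-12=10; pred: 21+6-10=17
Step 5: prey: 10+5-6=9; pred: 17+3-8=12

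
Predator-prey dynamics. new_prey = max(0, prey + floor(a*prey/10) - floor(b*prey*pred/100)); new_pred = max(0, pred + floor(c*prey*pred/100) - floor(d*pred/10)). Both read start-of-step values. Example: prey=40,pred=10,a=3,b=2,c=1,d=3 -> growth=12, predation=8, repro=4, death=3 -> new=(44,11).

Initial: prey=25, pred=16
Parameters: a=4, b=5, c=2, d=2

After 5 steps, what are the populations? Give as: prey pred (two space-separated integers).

Answer: 0 14

Derivation:
Step 1: prey: 25+10-20=15; pred: 16+8-3=21
Step 2: prey: 15+6-15=6; pred: 21+6-4=23
Step 3: prey: 6+2-6=2; pred: 23+2-4=21
Step 4: prey: 2+0-2=0; pred: 21+0-4=17
Step 5: prey: 0+0-0=0; pred: 17+0-3=14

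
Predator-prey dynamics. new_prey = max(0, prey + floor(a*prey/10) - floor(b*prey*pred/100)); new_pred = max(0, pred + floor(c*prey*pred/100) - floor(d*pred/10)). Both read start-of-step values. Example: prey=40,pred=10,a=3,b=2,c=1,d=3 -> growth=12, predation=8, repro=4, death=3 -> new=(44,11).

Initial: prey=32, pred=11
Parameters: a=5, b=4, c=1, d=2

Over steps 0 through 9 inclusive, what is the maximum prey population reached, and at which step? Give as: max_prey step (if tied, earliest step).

Answer: 35 2

Derivation:
Step 1: prey: 32+16-14=34; pred: 11+3-2=12
Step 2: prey: 34+17-16=35; pred: 12+4-2=14
Step 3: prey: 35+17-19=33; pred: 14+4-2=16
Step 4: prey: 33+16-21=28; pred: 16+5-3=18
Step 5: prey: 28+14-20=22; pred: 18+5-3=20
Step 6: prey: 22+11-17=16; pred: 20+4-4=20
Step 7: prey: 16+8-12=12; pred: 20+3-4=19
Step 8: prey: 12+6-9=9; pred: 19+2-3=18
Step 9: prey: 9+4-6=7; pred: 18+1-3=16
Max prey = 35 at step 2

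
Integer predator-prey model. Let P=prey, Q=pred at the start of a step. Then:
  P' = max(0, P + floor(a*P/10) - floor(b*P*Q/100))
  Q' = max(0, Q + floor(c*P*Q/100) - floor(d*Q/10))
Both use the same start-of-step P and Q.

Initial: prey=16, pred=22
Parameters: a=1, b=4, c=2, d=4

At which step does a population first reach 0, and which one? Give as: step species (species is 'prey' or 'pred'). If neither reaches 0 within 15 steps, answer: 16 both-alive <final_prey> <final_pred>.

Step 1: prey: 16+1-14=3; pred: 22+7-8=21
Step 2: prey: 3+0-2=1; pred: 21+1-8=14
Step 3: prey: 1+0-0=1; pred: 14+0-5=9
Step 4: prey: 1+0-0=1; pred: 9+0-3=6
Step 5: prey: 1+0-0=1; pred: 6+0-2=4
Step 6: prey: 1+0-0=1; pred: 4+0-1=3
Step 7: prey: 1+0-0=1; pred: 3+0-1=2
Step 8: prey: 1+0-0=1; pred: 2+0-0=2
Steps 9-15: state stable at prey=1, pred=2 (no change)
No extinction within 15 steps

Answer: 16 both-alive 1 2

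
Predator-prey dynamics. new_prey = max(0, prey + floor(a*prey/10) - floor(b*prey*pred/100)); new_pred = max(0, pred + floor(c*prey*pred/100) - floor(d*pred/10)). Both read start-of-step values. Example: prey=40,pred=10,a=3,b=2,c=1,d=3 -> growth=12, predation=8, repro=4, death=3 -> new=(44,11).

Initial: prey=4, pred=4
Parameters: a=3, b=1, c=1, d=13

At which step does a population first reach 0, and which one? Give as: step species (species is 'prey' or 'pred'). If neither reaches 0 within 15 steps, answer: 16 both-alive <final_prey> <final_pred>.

Step 1: prey: 4+1-0=5; pred: 4+0-5=0
First extinction: pred at step 1

Answer: 1 pred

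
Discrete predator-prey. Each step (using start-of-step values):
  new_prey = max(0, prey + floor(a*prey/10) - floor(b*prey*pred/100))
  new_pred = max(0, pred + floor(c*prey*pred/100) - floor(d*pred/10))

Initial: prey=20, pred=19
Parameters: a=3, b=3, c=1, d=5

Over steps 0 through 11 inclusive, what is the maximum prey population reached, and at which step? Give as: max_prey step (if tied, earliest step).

Step 1: prey: 20+6-11=15; pred: 19+3-9=13
Step 2: prey: 15+4-5=14; pred: 13+1-6=8
Step 3: prey: 14+4-3=15; pred: 8+1-4=5
Step 4: prey: 15+4-2=17; pred: 5+0-2=3
Step 5: prey: 17+5-1=21; pred: 3+0-1=2
Step 6: prey: 21+6-1=26; pred: 2+0-1=1
Step 7: prey: 26+7-0=33; pred: 1+0-0=1
Step 8: prey: 33+9-0=42; pred: 1+0-0=1
Step 9: prey: 42+12-1=53; pred: 1+0-0=1
Step 10: prey: 53+15-1=67; pred: 1+0-0=1
Step 11: prey: 67+20-2=85; pred: 1+0-0=1
Max prey = 85 at step 11

Answer: 85 11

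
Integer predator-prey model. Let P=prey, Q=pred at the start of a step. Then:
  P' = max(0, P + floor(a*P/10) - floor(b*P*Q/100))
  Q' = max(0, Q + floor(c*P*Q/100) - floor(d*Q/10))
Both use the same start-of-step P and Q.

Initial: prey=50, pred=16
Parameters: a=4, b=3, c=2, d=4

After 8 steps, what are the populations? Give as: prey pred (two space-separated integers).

Step 1: prey: 50+20-24=46; pred: 16+16-6=26
Step 2: prey: 46+18-35=29; pred: 26+23-10=39
Step 3: prey: 29+11-33=7; pred: 39+22-15=46
Step 4: prey: 7+2-9=0; pred: 46+6-18=34
Step 5: prey: 0+0-0=0; pred: 34+0-13=21
Step 6: prey: 0+0-0=0; pred: 21+0-8=13
Step 7: prey: 0+0-0=0; pred: 13+0-5=8
Step 8: prey: 0+0-0=0; pred: 8+0-3=5

Answer: 0 5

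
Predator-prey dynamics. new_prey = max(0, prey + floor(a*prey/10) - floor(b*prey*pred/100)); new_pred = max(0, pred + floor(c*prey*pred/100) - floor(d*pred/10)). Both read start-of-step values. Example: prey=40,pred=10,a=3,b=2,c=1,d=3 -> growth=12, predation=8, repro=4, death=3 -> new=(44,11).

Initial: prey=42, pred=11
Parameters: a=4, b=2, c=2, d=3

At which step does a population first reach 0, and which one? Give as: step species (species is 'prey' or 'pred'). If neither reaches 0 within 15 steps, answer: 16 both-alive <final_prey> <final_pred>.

Answer: 5 prey

Derivation:
Step 1: prey: 42+16-9=49; pred: 11+9-3=17
Step 2: prey: 49+19-16=52; pred: 17+16-5=28
Step 3: prey: 52+20-29=43; pred: 28+29-8=49
Step 4: prey: 43+17-42=18; pred: 49+42-14=77
Step 5: prey: 18+7-27=0; pred: 77+27-23=81
First extinction: prey at step 5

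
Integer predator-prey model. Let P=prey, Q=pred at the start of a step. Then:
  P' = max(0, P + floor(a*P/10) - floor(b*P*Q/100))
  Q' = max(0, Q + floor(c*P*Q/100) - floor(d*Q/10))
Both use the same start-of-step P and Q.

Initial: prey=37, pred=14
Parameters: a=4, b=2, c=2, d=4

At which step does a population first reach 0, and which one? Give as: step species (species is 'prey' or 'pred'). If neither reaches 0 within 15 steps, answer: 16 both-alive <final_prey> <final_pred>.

Answer: 16 both-alive 1 2

Derivation:
Step 1: prey: 37+14-10=41; pred: 14+10-5=19
Step 2: prey: 41+16-15=42; pred: 19+15-7=27
Step 3: prey: 42+16-22=36; pred: 27+22-10=39
Step 4: prey: 36+14-28=22; pred: 39+28-15=52
Step 5: prey: 22+8-22=8; pred: 52+22-20=54
Step 6: prey: 8+3-8=3; pred: 54+8-21=41
Step 7: prey: 3+1-2=2; pred: 41+2-16=27
Step 8: prey: 2+0-1=1; pred: 27+1-10=18
Step 9: prey: 1+0-0=1; pred: 18+0-7=11
Step 10: prey: 1+0-0=1; pred: 11+0-4=7
Step 11: prey: 1+0-0=1; pred: 7+0-2=5
Step 12: prey: 1+0-0=1; pred: 5+0-2=3
Step 13: prey: 1+0-0=1; pred: 3+0-1=2
Step 14: prey: 1+0-0=1; pred: 2+0-0=2
Steps 15-15: state stable at prey=1, pred=2 (no change)
No extinction within 15 steps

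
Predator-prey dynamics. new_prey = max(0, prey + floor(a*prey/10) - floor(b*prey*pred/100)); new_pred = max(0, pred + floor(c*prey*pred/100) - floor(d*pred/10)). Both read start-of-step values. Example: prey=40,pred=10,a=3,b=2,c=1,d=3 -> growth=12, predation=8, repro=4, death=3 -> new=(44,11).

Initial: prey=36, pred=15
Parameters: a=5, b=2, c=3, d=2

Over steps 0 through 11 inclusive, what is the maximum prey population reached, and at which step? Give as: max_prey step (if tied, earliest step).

Answer: 44 1

Derivation:
Step 1: prey: 36+18-10=44; pred: 15+16-3=28
Step 2: prey: 44+22-24=42; pred: 28+36-5=59
Step 3: prey: 42+21-49=14; pred: 59+74-11=122
Step 4: prey: 14+7-34=0; pred: 122+51-24=149
Step 5: prey: 0+0-0=0; pred: 149+0-29=120
Step 6: prey: 0+0-0=0; pred: 120+0-24=96
Step 7: prey: 0+0-0=0; pred: 96+0-19=77
Step 8: prey: 0+0-0=0; pred: 77+0-15=62
Step 9: prey: 0+0-0=0; pred: 62+0-12=50
Step 10: prey: 0+0-0=0; pred: 50+0-10=40
Step 11: prey: 0+0-0=0; pred: 40+0-8=32
Max prey = 44 at step 1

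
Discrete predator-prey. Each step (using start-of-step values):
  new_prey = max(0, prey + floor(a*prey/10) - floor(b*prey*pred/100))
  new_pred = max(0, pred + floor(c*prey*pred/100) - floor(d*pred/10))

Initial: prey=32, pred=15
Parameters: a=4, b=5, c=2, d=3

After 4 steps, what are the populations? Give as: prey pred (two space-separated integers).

Answer: 2 15

Derivation:
Step 1: prey: 32+12-24=20; pred: 15+9-4=20
Step 2: prey: 20+8-20=8; pred: 20+8-6=22
Step 3: prey: 8+3-8=3; pred: 22+3-6=19
Step 4: prey: 3+1-2=2; pred: 19+1-5=15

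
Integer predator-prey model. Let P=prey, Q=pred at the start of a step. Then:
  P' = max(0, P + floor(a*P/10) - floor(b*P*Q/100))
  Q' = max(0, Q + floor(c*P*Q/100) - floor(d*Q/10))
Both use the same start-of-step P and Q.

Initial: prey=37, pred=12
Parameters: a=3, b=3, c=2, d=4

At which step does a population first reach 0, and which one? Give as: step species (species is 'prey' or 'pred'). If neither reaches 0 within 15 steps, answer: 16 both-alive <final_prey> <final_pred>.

Answer: 16 both-alive 18 2

Derivation:
Step 1: prey: 37+11-13=35; pred: 12+8-4=16
Step 2: prey: 35+10-16=29; pred: 16+11-6=21
Step 3: prey: 29+8-18=19; pred: 21+12-8=25
Step 4: prey: 19+5-14=10; pred: 25+9-10=24
Step 5: prey: 10+3-7=6; pred: 24+4-9=19
Step 6: prey: 6+1-3=4; pred: 19+2-7=14
Step 7: prey: 4+1-1=4; pred: 14+1-5=10
Step 8: prey: 4+1-1=4; pred: 10+0-4=6
Step 9: prey: 4+1-0=5; pred: 6+0-2=4
Step 10: prey: 5+1-0=6; pred: 4+0-1=3
Step 11: prey: 6+1-0=7; pred: 3+0-1=2
Step 12: prey: 7+2-0=9; pred: 2+0-0=2
Step 13: prey: 9+2-0=11; pred: 2+0-0=2
Step 14: prey: 11+3-0=14; pred: 2+0-0=2
Step 15: prey: 14+4-0=18; pred: 2+0-0=2
No extinction within 15 steps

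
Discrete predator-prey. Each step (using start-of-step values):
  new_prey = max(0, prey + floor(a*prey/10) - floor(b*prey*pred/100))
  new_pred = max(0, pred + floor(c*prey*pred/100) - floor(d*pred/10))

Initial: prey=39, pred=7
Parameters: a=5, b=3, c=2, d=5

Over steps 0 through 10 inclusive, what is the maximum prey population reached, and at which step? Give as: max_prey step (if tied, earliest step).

Step 1: prey: 39+19-8=50; pred: 7+5-3=9
Step 2: prey: 50+25-13=62; pred: 9+9-4=14
Step 3: prey: 62+31-26=67; pred: 14+17-7=24
Step 4: prey: 67+33-48=52; pred: 24+32-12=44
Step 5: prey: 52+26-68=10; pred: 44+45-22=67
Step 6: prey: 10+5-20=0; pred: 67+13-33=47
Step 7: prey: 0+0-0=0; pred: 47+0-23=24
Step 8: prey: 0+0-0=0; pred: 24+0-12=12
Step 9: prey: 0+0-0=0; pred: 12+0-6=6
Step 10: prey: 0+0-0=0; pred: 6+0-3=3
Max prey = 67 at step 3

Answer: 67 3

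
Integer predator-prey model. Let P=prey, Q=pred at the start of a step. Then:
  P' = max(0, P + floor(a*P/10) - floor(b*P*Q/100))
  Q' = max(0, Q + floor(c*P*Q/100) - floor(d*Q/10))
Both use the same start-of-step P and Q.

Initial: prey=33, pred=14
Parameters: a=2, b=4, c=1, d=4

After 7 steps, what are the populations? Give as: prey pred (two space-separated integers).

Step 1: prey: 33+6-18=21; pred: 14+4-5=13
Step 2: prey: 21+4-10=15; pred: 13+2-5=10
Step 3: prey: 15+3-6=12; pred: 10+1-4=7
Step 4: prey: 12+2-3=11; pred: 7+0-2=5
Step 5: prey: 11+2-2=11; pred: 5+0-2=3
Step 6: prey: 11+2-1=12; pred: 3+0-1=2
Step 7: prey: 12+2-0=14; pred: 2+0-0=2

Answer: 14 2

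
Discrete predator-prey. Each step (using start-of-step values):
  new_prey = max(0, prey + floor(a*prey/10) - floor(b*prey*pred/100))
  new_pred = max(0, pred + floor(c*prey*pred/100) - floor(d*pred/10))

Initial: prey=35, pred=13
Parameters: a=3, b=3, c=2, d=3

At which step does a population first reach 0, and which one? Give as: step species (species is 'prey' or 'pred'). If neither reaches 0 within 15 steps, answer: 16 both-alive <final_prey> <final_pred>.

Answer: 16 both-alive 1 3

Derivation:
Step 1: prey: 35+10-13=32; pred: 13+9-3=19
Step 2: prey: 32+9-18=23; pred: 19+12-5=26
Step 3: prey: 23+6-17=12; pred: 26+11-7=30
Step 4: prey: 12+3-10=5; pred: 30+7-9=28
Step 5: prey: 5+1-4=2; pred: 28+2-8=22
Step 6: prey: 2+0-1=1; pred: 22+0-6=16
Step 7: prey: 1+0-0=1; pred: 16+0-4=12
Step 8: prey: 1+0-0=1; pred: 12+0-3=9
Step 9: prey: 1+0-0=1; pred: 9+0-2=7
Step 10: prey: 1+0-0=1; pred: 7+0-2=5
Step 11: prey: 1+0-0=1; pred: 5+0-1=4
Step 12: prey: 1+0-0=1; pred: 4+0-1=3
Step 13: prey: 1+0-0=1; pred: 3+0-0=3
Steps 14-15: state stable at prey=1, pred=3 (no change)
No extinction within 15 steps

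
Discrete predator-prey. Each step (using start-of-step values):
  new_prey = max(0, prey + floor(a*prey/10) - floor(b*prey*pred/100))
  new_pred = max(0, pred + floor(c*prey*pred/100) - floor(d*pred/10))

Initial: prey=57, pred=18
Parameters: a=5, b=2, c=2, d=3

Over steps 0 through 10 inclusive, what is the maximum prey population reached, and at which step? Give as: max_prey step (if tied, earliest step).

Step 1: prey: 57+28-20=65; pred: 18+20-5=33
Step 2: prey: 65+32-42=55; pred: 33+42-9=66
Step 3: prey: 55+27-72=10; pred: 66+72-19=119
Step 4: prey: 10+5-23=0; pred: 119+23-35=107
Step 5: prey: 0+0-0=0; pred: 107+0-32=75
Step 6: prey: 0+0-0=0; pred: 75+0-22=53
Step 7: prey: 0+0-0=0; pred: 53+0-15=38
Step 8: prey: 0+0-0=0; pred: 38+0-11=27
Step 9: prey: 0+0-0=0; pred: 27+0-8=19
Step 10: prey: 0+0-0=0; pred: 19+0-5=14
Max prey = 65 at step 1

Answer: 65 1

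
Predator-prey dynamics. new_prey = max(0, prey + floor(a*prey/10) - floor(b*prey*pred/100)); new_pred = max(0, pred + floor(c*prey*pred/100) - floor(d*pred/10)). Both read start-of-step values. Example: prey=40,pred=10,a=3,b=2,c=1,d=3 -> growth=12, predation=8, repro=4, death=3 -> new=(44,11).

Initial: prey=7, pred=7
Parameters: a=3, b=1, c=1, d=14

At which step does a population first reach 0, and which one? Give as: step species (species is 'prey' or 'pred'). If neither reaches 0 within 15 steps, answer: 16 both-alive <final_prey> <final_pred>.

Answer: 1 pred

Derivation:
Step 1: prey: 7+2-0=9; pred: 7+0-9=0
First extinction: pred at step 1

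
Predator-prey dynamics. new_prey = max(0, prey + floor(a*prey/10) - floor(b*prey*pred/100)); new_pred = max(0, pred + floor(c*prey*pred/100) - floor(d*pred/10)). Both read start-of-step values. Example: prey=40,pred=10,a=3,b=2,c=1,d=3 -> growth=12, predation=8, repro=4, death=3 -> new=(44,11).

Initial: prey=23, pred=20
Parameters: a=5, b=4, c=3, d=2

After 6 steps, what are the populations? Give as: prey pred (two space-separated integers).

Step 1: prey: 23+11-18=16; pred: 20+13-4=29
Step 2: prey: 16+8-18=6; pred: 29+13-5=37
Step 3: prey: 6+3-8=1; pred: 37+6-7=36
Step 4: prey: 1+0-1=0; pred: 36+1-7=30
Step 5: prey: 0+0-0=0; pred: 30+0-6=24
Step 6: prey: 0+0-0=0; pred: 24+0-4=20

Answer: 0 20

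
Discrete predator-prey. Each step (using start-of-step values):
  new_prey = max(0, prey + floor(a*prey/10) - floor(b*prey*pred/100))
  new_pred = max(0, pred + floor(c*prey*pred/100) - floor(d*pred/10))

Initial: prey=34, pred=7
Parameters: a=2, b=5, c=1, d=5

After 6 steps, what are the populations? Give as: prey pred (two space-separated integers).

Answer: 36 1

Derivation:
Step 1: prey: 34+6-11=29; pred: 7+2-3=6
Step 2: prey: 29+5-8=26; pred: 6+1-3=4
Step 3: prey: 26+5-5=26; pred: 4+1-2=3
Step 4: prey: 26+5-3=28; pred: 3+0-1=2
Step 5: prey: 28+5-2=31; pred: 2+0-1=1
Step 6: prey: 31+6-1=36; pred: 1+0-0=1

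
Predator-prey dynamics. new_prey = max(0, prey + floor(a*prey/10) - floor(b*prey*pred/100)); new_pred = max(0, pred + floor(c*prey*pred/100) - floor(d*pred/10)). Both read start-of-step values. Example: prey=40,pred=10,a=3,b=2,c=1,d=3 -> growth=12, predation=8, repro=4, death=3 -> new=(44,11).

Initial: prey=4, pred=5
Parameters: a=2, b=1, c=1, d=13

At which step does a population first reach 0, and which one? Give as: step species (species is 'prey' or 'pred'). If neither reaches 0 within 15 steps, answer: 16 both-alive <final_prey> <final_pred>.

Answer: 1 pred

Derivation:
Step 1: prey: 4+0-0=4; pred: 5+0-6=0
First extinction: pred at step 1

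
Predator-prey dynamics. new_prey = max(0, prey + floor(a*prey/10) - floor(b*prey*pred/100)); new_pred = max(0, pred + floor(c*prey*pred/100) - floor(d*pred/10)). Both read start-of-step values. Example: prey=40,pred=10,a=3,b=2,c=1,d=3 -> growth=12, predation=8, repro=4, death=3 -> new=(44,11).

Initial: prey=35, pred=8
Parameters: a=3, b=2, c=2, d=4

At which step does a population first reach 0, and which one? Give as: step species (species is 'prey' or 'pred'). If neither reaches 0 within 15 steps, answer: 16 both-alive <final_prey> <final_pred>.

Step 1: prey: 35+10-5=40; pred: 8+5-3=10
Step 2: prey: 40+12-8=44; pred: 10+8-4=14
Step 3: prey: 44+13-12=45; pred: 14+12-5=21
Step 4: prey: 45+13-18=40; pred: 21+18-8=31
Step 5: prey: 40+12-24=28; pred: 31+24-12=43
Step 6: prey: 28+8-24=12; pred: 43+24-17=50
Step 7: prey: 12+3-12=3; pred: 50+12-20=42
Step 8: prey: 3+0-2=1; pred: 42+2-16=28
Step 9: prey: 1+0-0=1; pred: 28+0-11=17
Step 10: prey: 1+0-0=1; pred: 17+0-6=11
Step 11: prey: 1+0-0=1; pred: 11+0-4=7
Step 12: prey: 1+0-0=1; pred: 7+0-2=5
Step 13: prey: 1+0-0=1; pred: 5+0-2=3
Step 14: prey: 1+0-0=1; pred: 3+0-1=2
Step 15: prey: 1+0-0=1; pred: 2+0-0=2
No extinction within 15 steps

Answer: 16 both-alive 1 2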